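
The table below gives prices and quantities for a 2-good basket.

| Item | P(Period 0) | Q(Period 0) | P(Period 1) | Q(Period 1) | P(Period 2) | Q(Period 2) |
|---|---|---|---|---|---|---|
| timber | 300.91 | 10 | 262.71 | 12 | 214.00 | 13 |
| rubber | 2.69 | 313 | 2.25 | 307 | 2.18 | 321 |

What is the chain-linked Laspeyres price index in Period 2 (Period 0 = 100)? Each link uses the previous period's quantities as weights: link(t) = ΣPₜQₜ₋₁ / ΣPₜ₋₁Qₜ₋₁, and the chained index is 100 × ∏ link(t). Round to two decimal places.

72.86

Link Period 0→Period 1:
ΣP(Period 1)Q(Period 0) = 262.71×10 + 2.25×313 = 2627.1 + 704.25 = 3331.35
ΣP(Period 0)Q(Period 0) = 300.91×10 + 2.69×313 = 3009.1 + 841.97 = 3851.07
link = 3331.35/3851.07 = 0.865045
Link Period 1→Period 2:
ΣP(Period 2)Q(Period 1) = 214.00×12 + 2.18×307 = 2568 + 669.26 = 3237.26
ΣP(Period 1)Q(Period 1) = 262.71×12 + 2.25×307 = 3152.52 + 690.75 = 3843.27
link = 3237.26/3843.27 = 0.842319
Chained index = 100 × 0.865045 × 0.842319 = 72.8644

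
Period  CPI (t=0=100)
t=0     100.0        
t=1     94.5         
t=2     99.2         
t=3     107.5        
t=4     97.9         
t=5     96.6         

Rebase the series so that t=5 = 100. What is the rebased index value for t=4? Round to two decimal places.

101.35

Rebased(t=4) = 97.9 / 96.6 × 100 = 101.3458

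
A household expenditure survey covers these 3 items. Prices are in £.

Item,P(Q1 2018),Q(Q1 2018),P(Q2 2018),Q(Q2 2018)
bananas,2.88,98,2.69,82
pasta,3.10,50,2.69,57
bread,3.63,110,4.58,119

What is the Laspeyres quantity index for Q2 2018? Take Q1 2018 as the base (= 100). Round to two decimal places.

Laspeyres quantity index uses base-period prices as weights.
ΣP(Q1 2018)·Q(Q2 2018) = 2.88×82 + 3.10×57 + 3.63×119 = 236.16 + 176.7 + 431.97 = 844.83
ΣP(Q1 2018)·Q(Q1 2018) = 2.88×98 + 3.10×50 + 3.63×110 = 282.24 + 155 + 399.3 = 836.54
Index = 844.83 / 836.54 × 100 = 100.9910

100.99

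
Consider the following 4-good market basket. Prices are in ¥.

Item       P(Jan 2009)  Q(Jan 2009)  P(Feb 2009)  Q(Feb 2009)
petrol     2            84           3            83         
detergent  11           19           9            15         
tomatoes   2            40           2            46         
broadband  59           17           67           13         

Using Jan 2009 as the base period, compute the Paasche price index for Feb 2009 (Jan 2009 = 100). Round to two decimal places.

Paasche price index uses current-period quantities as weights.
ΣP(Feb 2009)·Q(Feb 2009) = 3×83 + 9×15 + 2×46 + 67×13 = 249 + 135 + 92 + 871 = 1347
ΣP(Jan 2009)·Q(Feb 2009) = 2×83 + 11×15 + 2×46 + 59×13 = 166 + 165 + 92 + 767 = 1190
Index = 1347 / 1190 × 100 = 113.1933

113.19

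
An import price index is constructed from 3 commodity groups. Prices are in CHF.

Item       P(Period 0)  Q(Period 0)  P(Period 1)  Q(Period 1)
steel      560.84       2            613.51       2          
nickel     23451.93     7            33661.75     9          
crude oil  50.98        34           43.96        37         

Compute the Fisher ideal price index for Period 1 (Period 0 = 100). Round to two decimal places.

142.78

Laspeyres component (base-period weights):
ΣP(Period 1)Q(Period 0) = 613.51×2 + 33661.75×7 + 43.96×34 = 1227.02 + 235632.25 + 1494.64 = 238353.91
ΣP(Period 0)Q(Period 0) = 560.84×2 + 23451.93×7 + 50.98×34 = 1121.68 + 164163.51 + 1733.32 = 167018.51
L = 238353.91 / 167018.51 × 100 = 142.7111
Paasche component (current-period weights):
ΣP(Period 1)Q(Period 1) = 613.51×2 + 33661.75×9 + 43.96×37 = 1227.02 + 302955.75 + 1626.52 = 305809.29
ΣP(Period 0)Q(Period 1) = 560.84×2 + 23451.93×9 + 50.98×37 = 1121.68 + 211067.37 + 1886.26 = 214075.31
P = 305809.29 / 214075.31 × 100 = 142.8513
Fisher = √(L × P) = √(142.7111 × 142.8513) = 142.7812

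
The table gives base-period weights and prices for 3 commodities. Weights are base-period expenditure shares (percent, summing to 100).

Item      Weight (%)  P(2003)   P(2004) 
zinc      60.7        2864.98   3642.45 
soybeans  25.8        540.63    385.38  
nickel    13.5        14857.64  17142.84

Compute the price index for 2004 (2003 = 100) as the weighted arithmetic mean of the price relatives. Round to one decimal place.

zinc: 60.7 × (3642.45/2864.98) = 60.7 × 1.271370 = 77.1722
soybeans: 25.8 × (385.38/540.63) = 25.8 × 0.712835 = 18.3911
nickel: 13.5 × (17142.84/14857.64) = 13.5 × 1.153806 = 15.5764
Index = Σ wᵢ·(p₁ᵢ/p₀ᵢ) = 77.1722 + 18.3911 + 15.5764 = 111.1397

111.1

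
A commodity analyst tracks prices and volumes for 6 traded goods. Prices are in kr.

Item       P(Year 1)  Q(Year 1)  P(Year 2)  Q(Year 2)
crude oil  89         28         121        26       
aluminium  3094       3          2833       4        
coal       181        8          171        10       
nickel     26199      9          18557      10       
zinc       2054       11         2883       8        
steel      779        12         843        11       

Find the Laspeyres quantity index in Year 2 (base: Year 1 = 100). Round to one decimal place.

Laspeyres quantity index uses base-period prices as weights.
ΣP(Year 1)·Q(Year 2) = 89×26 + 3094×4 + 181×10 + 26199×10 + 2054×8 + 779×11 = 2314 + 12376 + 1810 + 261990 + 16432 + 8569 = 303491
ΣP(Year 1)·Q(Year 1) = 89×28 + 3094×3 + 181×8 + 26199×9 + 2054×11 + 779×12 = 2492 + 9282 + 1448 + 235791 + 22594 + 9348 = 280955
Index = 303491 / 280955 × 100 = 108.0212

108.0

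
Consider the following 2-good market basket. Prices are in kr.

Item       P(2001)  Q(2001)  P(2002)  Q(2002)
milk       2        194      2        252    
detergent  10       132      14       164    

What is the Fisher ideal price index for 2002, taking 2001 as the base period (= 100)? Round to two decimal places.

130.76

Laspeyres component (base-period weights):
ΣP(2002)Q(2001) = 2×194 + 14×132 = 388 + 1848 = 2236
ΣP(2001)Q(2001) = 2×194 + 10×132 = 388 + 1320 = 1708
L = 2236 / 1708 × 100 = 130.9133
Paasche component (current-period weights):
ΣP(2002)Q(2002) = 2×252 + 14×164 = 504 + 2296 = 2800
ΣP(2001)Q(2002) = 2×252 + 10×164 = 504 + 1640 = 2144
P = 2800 / 2144 × 100 = 130.5970
Fisher = √(L × P) = √(130.9133 × 130.5970) = 130.7551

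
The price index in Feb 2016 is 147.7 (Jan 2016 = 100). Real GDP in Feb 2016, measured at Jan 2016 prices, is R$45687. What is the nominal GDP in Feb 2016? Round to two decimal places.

Nominal = Real × (Index/100) = 45687 × (147.7/100)
        = 45687 × 1.477 = 67479.6990

67479.70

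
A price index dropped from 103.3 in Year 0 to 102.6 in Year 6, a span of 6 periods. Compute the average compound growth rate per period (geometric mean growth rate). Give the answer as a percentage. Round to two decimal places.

-0.11%

Growth factor = (102.6/103.3)^(1/6) = (0.993224)^(1/6) = 0.998867
Growth rate = 0.998867 − 1 = -0.001133 = -0.1133%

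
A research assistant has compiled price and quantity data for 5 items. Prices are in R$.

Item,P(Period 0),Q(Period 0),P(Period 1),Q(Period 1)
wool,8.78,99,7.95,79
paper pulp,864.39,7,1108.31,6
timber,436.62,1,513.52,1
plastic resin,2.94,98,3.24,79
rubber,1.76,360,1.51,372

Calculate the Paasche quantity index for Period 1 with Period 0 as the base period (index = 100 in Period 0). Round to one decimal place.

86.8

Paasche quantity index uses current-period prices as weights.
ΣP(Period 1)·Q(Period 1) = 7.95×79 + 1108.31×6 + 513.52×1 + 3.24×79 + 1.51×372 = 628.05 + 6649.86 + 513.52 + 255.96 + 561.72 = 8609.11
ΣP(Period 1)·Q(Period 0) = 7.95×99 + 1108.31×7 + 513.52×1 + 3.24×98 + 1.51×360 = 787.05 + 7758.17 + 513.52 + 317.52 + 543.6 = 9919.86
Index = 8609.11 / 9919.86 × 100 = 86.7866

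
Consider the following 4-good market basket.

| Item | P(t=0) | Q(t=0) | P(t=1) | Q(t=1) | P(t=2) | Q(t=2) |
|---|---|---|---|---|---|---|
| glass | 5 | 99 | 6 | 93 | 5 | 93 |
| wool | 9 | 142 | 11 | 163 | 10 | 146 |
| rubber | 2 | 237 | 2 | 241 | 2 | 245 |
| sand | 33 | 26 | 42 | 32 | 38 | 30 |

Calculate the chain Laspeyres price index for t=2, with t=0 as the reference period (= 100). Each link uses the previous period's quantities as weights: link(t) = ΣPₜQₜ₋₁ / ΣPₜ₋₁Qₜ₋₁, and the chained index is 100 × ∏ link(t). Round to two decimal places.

108.85

Link t=0→t=1:
ΣP(t=1)Q(t=0) = 6×99 + 11×142 + 2×237 + 42×26 = 594 + 1562 + 474 + 1092 = 3722
ΣP(t=0)Q(t=0) = 5×99 + 9×142 + 2×237 + 33×26 = 495 + 1278 + 474 + 858 = 3105
link = 3722/3105 = 1.198712
Link t=1→t=2:
ΣP(t=2)Q(t=1) = 5×93 + 10×163 + 2×241 + 38×32 = 465 + 1630 + 482 + 1216 = 3793
ΣP(t=1)Q(t=1) = 6×93 + 11×163 + 2×241 + 42×32 = 558 + 1793 + 482 + 1344 = 4177
link = 3793/4177 = 0.908068
Chained index = 100 × 1.198712 × 0.908068 = 108.8512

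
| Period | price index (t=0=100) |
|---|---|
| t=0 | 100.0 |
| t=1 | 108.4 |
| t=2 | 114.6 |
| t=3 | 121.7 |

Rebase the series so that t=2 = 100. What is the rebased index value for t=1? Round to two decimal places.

Rebased(t=1) = 108.4 / 114.6 × 100 = 94.5899

94.59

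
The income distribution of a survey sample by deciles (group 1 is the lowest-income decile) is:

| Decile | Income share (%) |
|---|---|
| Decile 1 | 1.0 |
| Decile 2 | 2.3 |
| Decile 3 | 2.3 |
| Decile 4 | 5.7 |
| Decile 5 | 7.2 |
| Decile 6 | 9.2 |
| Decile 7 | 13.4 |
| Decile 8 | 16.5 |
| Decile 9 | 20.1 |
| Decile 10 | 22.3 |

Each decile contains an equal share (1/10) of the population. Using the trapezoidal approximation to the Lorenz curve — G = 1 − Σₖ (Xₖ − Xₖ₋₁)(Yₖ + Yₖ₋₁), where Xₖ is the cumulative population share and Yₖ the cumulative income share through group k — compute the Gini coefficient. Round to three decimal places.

Cumulative income shares Yₖ: 0.0100, 0.0330, 0.0560, 0.1130, 0.1850, 0.2770, 0.4110, 0.5760, 0.7770, 1.0000
Σ (Xₖ−Xₖ₋₁)(Yₖ+Yₖ₋₁) = (1/10)(0.0100+0.0000) + (1/10)(0.0330+0.0100) + (1/10)(0.0560+0.0330) + (1/10)(0.1130+0.0560) + (1/10)(0.1850+0.1130) + (1/10)(0.2770+0.1850) + (1/10)(0.4110+0.2770) + (1/10)(0.5760+0.4110) + (1/10)(0.7770+0.5760) + (1/10)(1.0000+0.7770)
  = 0.0010 + 0.0043 + 0.0089 + 0.0169 + 0.0298 + 0.0462 + 0.0688 + 0.0987 + 0.1353 + 0.1777 = 0.5876
G = 1 − 0.5876 = 0.4124

0.412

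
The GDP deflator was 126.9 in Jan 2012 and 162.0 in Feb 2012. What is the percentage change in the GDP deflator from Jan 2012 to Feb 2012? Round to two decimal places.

Change = (162.0 − 126.9) / 126.9 × 100
       = 35.1 / 126.9 × 100 = 27.6596%

27.66%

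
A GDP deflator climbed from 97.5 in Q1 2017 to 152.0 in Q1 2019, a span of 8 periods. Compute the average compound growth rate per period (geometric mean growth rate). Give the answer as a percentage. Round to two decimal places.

5.71%

Growth factor = (152.0/97.5)^(1/8) = (1.558974)^(1/8) = 1.057073
Growth rate = 1.057073 − 1 = 0.057073 = 5.7073%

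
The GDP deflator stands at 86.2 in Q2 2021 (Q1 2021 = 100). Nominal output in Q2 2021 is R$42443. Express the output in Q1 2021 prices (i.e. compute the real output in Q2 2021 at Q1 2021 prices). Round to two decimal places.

49237.82

Real = Nominal ÷ (Index/100) = 42443 ÷ (86.2/100)
     = 42443 ÷ 0.862 = 49237.8190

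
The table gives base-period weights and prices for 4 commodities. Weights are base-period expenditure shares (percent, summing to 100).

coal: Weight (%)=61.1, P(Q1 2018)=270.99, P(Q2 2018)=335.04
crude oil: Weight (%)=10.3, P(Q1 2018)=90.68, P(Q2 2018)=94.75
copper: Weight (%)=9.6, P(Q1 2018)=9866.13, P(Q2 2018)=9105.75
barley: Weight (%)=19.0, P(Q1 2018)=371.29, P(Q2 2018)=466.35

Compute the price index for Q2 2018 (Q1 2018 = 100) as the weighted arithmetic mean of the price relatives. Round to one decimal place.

119.0

coal: 61.1 × (335.04/270.99) = 61.1 × 1.236356 = 75.5413
crude oil: 10.3 × (94.75/90.68) = 10.3 × 1.044883 = 10.7623
copper: 9.6 × (9105.75/9866.13) = 9.6 × 0.922930 = 8.8601
barley: 19.0 × (466.35/371.29) = 19.0 × 1.256026 = 23.8645
Index = Σ wᵢ·(p₁ᵢ/p₀ᵢ) = 75.5413 + 10.7623 + 8.8601 + 23.8645 = 119.0283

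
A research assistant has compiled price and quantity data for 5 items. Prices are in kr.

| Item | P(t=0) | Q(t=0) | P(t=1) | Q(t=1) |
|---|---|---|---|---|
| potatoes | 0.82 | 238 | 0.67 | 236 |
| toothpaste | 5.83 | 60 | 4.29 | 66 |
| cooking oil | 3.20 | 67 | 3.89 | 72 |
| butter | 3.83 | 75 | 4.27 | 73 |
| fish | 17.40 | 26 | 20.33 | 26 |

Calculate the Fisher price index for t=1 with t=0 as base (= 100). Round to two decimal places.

Laspeyres component (base-period weights):
ΣP(t=1)Q(t=0) = 0.67×238 + 4.29×60 + 3.89×67 + 4.27×75 + 20.33×26 = 159.46 + 257.4 + 260.63 + 320.25 + 528.58 = 1526.32
ΣP(t=0)Q(t=0) = 0.82×238 + 5.83×60 + 3.20×67 + 3.83×75 + 17.40×26 = 195.16 + 349.8 + 214.4 + 287.25 + 452.4 = 1499.01
L = 1526.32 / 1499.01 × 100 = 101.8219
Paasche component (current-period weights):
ΣP(t=1)Q(t=1) = 0.67×236 + 4.29×66 + 3.89×72 + 4.27×73 + 20.33×26 = 158.12 + 283.14 + 280.08 + 311.71 + 528.58 = 1561.63
ΣP(t=0)Q(t=1) = 0.82×236 + 5.83×66 + 3.20×72 + 3.83×73 + 17.40×26 = 193.52 + 384.78 + 230.4 + 279.59 + 452.4 = 1540.69
P = 1561.63 / 1540.69 × 100 = 101.3591
Fisher = √(L × P) = √(101.8219 × 101.3591) = 101.5902

101.59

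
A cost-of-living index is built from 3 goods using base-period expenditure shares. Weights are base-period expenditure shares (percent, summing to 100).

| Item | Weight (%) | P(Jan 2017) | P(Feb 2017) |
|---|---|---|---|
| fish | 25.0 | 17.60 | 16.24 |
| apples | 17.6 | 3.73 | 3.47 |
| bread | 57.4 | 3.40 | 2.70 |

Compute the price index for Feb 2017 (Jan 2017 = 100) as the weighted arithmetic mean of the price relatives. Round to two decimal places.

85.02

fish: 25.0 × (16.24/17.60) = 25.0 × 0.922727 = 23.0682
apples: 17.6 × (3.47/3.73) = 17.6 × 0.930295 = 16.3732
bread: 57.4 × (2.70/3.40) = 57.4 × 0.794118 = 45.5824
Index = Σ wᵢ·(p₁ᵢ/p₀ᵢ) = 23.0682 + 16.3732 + 45.5824 = 85.0237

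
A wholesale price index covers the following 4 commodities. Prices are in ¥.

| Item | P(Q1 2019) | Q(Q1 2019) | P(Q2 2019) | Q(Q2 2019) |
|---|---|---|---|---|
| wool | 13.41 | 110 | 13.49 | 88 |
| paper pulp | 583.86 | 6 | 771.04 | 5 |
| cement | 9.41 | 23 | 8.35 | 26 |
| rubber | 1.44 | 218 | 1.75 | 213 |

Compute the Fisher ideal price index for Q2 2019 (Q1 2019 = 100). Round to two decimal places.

Laspeyres component (base-period weights):
ΣP(Q2 2019)Q(Q1 2019) = 13.49×110 + 771.04×6 + 8.35×23 + 1.75×218 = 1483.9 + 4626.24 + 192.05 + 381.5 = 6683.69
ΣP(Q1 2019)Q(Q1 2019) = 13.41×110 + 583.86×6 + 9.41×23 + 1.44×218 = 1475.1 + 3503.16 + 216.43 + 313.92 = 5508.61
L = 6683.69 / 5508.61 × 100 = 121.3317
Paasche component (current-period weights):
ΣP(Q2 2019)Q(Q2 2019) = 13.49×88 + 771.04×5 + 8.35×26 + 1.75×213 = 1187.12 + 3855.2 + 217.1 + 372.75 = 5632.17
ΣP(Q1 2019)Q(Q2 2019) = 13.41×88 + 583.86×5 + 9.41×26 + 1.44×213 = 1180.08 + 2919.3 + 244.66 + 306.72 = 4650.76
P = 5632.17 / 4650.76 × 100 = 121.1021
Fisher = √(L × P) = √(121.3317 × 121.1021) = 121.2169

121.22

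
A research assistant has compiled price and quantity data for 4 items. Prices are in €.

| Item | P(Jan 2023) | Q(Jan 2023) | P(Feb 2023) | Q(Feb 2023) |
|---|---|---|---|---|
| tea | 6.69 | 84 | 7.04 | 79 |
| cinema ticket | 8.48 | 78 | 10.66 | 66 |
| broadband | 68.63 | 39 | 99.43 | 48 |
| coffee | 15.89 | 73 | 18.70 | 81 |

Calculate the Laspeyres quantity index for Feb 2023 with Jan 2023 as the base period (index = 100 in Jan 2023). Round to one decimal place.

Laspeyres quantity index uses base-period prices as weights.
ΣP(Jan 2023)·Q(Feb 2023) = 6.69×79 + 8.48×66 + 68.63×48 + 15.89×81 = 528.51 + 559.68 + 3294.24 + 1287.09 = 5669.52
ΣP(Jan 2023)·Q(Jan 2023) = 6.69×84 + 8.48×78 + 68.63×39 + 15.89×73 = 561.96 + 661.44 + 2676.57 + 1159.97 = 5059.94
Index = 5669.52 / 5059.94 × 100 = 112.0472

112.0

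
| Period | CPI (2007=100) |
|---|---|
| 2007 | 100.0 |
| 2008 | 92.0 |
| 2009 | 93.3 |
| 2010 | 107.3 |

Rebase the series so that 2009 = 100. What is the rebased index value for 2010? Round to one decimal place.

115.0

Rebased(2010) = 107.3 / 93.3 × 100 = 115.0054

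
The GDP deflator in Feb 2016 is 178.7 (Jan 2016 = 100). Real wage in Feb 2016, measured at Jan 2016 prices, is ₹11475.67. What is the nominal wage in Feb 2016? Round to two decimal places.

Nominal = Real × (Index/100) = 11475.67 × (178.7/100)
        = 11475.67 × 1.787 = 20507.0223

20507.02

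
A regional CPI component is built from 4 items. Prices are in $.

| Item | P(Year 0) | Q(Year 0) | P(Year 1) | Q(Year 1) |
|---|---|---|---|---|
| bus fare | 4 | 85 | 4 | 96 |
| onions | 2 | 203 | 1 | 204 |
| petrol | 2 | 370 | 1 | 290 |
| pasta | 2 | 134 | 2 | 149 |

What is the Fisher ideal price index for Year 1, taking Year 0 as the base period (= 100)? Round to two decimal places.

Laspeyres component (base-period weights):
ΣP(Year 1)Q(Year 0) = 4×85 + 1×203 + 1×370 + 2×134 = 340 + 203 + 370 + 268 = 1181
ΣP(Year 0)Q(Year 0) = 4×85 + 2×203 + 2×370 + 2×134 = 340 + 406 + 740 + 268 = 1754
L = 1181 / 1754 × 100 = 67.3318
Paasche component (current-period weights):
ΣP(Year 1)Q(Year 1) = 4×96 + 1×204 + 1×290 + 2×149 = 384 + 204 + 290 + 298 = 1176
ΣP(Year 0)Q(Year 1) = 4×96 + 2×204 + 2×290 + 2×149 = 384 + 408 + 580 + 298 = 1670
P = 1176 / 1670 × 100 = 70.4192
Fisher = √(L × P) = √(67.3318 × 70.4192) = 68.8582

68.86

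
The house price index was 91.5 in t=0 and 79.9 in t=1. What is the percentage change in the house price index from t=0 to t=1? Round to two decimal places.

Change = (79.9 − 91.5) / 91.5 × 100
       = -11.6 / 91.5 × 100 = -12.6776%

-12.68%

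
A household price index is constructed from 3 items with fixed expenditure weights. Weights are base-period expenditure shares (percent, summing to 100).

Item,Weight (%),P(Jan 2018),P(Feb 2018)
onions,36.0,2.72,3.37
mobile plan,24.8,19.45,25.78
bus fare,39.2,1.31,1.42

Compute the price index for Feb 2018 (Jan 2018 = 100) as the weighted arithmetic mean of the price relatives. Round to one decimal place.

onions: 36.0 × (3.37/2.72) = 36.0 × 1.238971 = 44.6029
mobile plan: 24.8 × (25.78/19.45) = 24.8 × 1.325450 = 32.8712
bus fare: 39.2 × (1.42/1.31) = 39.2 × 1.083969 = 42.4916
Index = Σ wᵢ·(p₁ᵢ/p₀ᵢ) = 44.6029 + 32.8712 + 42.4916 = 119.9657

120.0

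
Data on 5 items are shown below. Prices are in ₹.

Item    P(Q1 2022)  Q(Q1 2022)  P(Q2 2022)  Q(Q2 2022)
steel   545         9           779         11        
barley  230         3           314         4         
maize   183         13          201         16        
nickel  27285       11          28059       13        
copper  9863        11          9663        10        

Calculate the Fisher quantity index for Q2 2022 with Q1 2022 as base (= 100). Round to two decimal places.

111.34

Laspeyres component (base-period weights):
ΣP(Q1 2022)Q(Q2 2022) = 545×11 + 230×4 + 183×16 + 27285×13 + 9863×10 = 5995 + 920 + 2928 + 354705 + 98630 = 463178
ΣP(Q1 2022)Q(Q1 2022) = 545×9 + 230×3 + 183×13 + 27285×11 + 9863×11 = 4905 + 690 + 2379 + 300135 + 108493 = 416602
L = 463178 / 416602 × 100 = 111.1800
Paasche component (current-period weights):
ΣP(Q2 2022)Q(Q2 2022) = 779×11 + 314×4 + 201×16 + 28059×13 + 9663×10 = 8569 + 1256 + 3216 + 364767 + 96630 = 474438
ΣP(Q2 2022)Q(Q1 2022) = 779×9 + 314×3 + 201×13 + 28059×11 + 9663×11 = 7011 + 942 + 2613 + 308649 + 106293 = 425508
P = 474438 / 425508 × 100 = 111.4992
Fisher = √(L × P) = √(111.1800 × 111.4992) = 111.3395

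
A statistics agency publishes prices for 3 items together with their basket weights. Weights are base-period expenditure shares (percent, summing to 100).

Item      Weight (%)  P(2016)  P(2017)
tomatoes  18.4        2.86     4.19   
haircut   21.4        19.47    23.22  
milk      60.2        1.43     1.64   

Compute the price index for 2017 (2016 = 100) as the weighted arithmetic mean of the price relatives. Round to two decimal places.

tomatoes: 18.4 × (4.19/2.86) = 18.4 × 1.465035 = 26.9566
haircut: 21.4 × (23.22/19.47) = 21.4 × 1.192604 = 25.5217
milk: 60.2 × (1.64/1.43) = 60.2 × 1.146853 = 69.0406
Index = Σ wᵢ·(p₁ᵢ/p₀ᵢ) = 26.9566 + 25.5217 + 69.0406 = 121.5189

121.52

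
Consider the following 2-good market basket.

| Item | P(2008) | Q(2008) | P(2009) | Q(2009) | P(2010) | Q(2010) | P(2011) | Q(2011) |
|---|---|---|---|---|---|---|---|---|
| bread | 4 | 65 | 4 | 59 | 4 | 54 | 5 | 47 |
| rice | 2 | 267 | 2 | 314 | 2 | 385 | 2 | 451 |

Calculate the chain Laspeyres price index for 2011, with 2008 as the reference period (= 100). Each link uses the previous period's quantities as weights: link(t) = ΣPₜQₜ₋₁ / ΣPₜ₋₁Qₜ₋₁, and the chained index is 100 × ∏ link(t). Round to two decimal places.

105.48

Link 2008→2009:
ΣP(2009)Q(2008) = 4×65 + 2×267 = 260 + 534 = 794
ΣP(2008)Q(2008) = 4×65 + 2×267 = 260 + 534 = 794
link = 794/794 = 1.000000
Link 2009→2010:
ΣP(2010)Q(2009) = 4×59 + 2×314 = 236 + 628 = 864
ΣP(2009)Q(2009) = 4×59 + 2×314 = 236 + 628 = 864
link = 864/864 = 1.000000
Link 2010→2011:
ΣP(2011)Q(2010) = 5×54 + 2×385 = 270 + 770 = 1040
ΣP(2010)Q(2010) = 4×54 + 2×385 = 216 + 770 = 986
link = 1040/986 = 1.054767
Chained index = 100 × 1.000000 × 1.000000 × 1.054767 = 105.4767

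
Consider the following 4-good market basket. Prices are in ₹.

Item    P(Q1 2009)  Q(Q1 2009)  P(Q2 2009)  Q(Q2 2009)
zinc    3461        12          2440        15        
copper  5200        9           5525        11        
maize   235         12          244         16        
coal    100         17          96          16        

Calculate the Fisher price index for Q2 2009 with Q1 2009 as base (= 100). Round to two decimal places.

Laspeyres component (base-period weights):
ΣP(Q2 2009)Q(Q1 2009) = 2440×12 + 5525×9 + 244×12 + 96×17 = 29280 + 49725 + 2928 + 1632 = 83565
ΣP(Q1 2009)Q(Q1 2009) = 3461×12 + 5200×9 + 235×12 + 100×17 = 41532 + 46800 + 2820 + 1700 = 92852
L = 83565 / 92852 × 100 = 89.9981
Paasche component (current-period weights):
ΣP(Q2 2009)Q(Q2 2009) = 2440×15 + 5525×11 + 244×16 + 96×16 = 36600 + 60775 + 3904 + 1536 = 102815
ΣP(Q1 2009)Q(Q2 2009) = 3461×15 + 5200×11 + 235×16 + 100×16 = 51915 + 57200 + 3760 + 1600 = 114475
P = 102815 / 114475 × 100 = 89.8144
Fisher = √(L × P) = √(89.9981 × 89.8144) = 89.9062

89.91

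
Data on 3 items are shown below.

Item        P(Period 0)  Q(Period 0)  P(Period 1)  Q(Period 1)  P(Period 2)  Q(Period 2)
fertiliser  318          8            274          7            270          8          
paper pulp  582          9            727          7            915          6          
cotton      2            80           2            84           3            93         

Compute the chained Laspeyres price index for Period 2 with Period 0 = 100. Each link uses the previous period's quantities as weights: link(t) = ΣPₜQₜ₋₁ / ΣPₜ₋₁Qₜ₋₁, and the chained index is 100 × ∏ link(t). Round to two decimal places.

133.42

Link Period 0→Period 1:
ΣP(Period 1)Q(Period 0) = 274×8 + 727×9 + 2×80 = 2192 + 6543 + 160 = 8895
ΣP(Period 0)Q(Period 0) = 318×8 + 582×9 + 2×80 = 2544 + 5238 + 160 = 7942
link = 8895/7942 = 1.119995
Link Period 1→Period 2:
ΣP(Period 2)Q(Period 1) = 270×7 + 915×7 + 3×84 = 1890 + 6405 + 252 = 8547
ΣP(Period 1)Q(Period 1) = 274×7 + 727×7 + 2×84 = 1918 + 5089 + 168 = 7175
link = 8547/7175 = 1.191220
Chained index = 100 × 1.119995 × 1.191220 = 133.4160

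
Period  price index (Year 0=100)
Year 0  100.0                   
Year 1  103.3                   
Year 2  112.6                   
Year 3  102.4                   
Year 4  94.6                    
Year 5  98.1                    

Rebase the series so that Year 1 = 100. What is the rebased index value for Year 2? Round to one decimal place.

Rebased(Year 2) = 112.6 / 103.3 × 100 = 109.0029

109.0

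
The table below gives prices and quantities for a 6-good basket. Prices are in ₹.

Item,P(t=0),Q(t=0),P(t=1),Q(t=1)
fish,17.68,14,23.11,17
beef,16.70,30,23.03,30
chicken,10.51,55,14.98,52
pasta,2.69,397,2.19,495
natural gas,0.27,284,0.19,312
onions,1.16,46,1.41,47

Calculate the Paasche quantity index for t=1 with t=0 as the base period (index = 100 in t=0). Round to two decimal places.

Paasche quantity index uses current-period prices as weights.
ΣP(t=1)·Q(t=1) = 23.11×17 + 23.03×30 + 14.98×52 + 2.19×495 + 0.19×312 + 1.41×47 = 392.87 + 690.9 + 778.96 + 1084.05 + 59.28 + 66.27 = 3072.33
ΣP(t=1)·Q(t=0) = 23.11×14 + 23.03×30 + 14.98×55 + 2.19×397 + 0.19×284 + 1.41×46 = 323.54 + 690.9 + 823.9 + 869.43 + 53.96 + 64.86 = 2826.59
Index = 3072.33 / 2826.59 × 100 = 108.6939

108.69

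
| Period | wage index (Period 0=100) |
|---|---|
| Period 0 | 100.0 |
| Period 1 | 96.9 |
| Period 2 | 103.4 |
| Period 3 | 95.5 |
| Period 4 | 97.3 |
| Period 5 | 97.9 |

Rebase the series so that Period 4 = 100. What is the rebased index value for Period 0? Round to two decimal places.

Rebased(Period 0) = 100.0 / 97.3 × 100 = 102.7749

102.77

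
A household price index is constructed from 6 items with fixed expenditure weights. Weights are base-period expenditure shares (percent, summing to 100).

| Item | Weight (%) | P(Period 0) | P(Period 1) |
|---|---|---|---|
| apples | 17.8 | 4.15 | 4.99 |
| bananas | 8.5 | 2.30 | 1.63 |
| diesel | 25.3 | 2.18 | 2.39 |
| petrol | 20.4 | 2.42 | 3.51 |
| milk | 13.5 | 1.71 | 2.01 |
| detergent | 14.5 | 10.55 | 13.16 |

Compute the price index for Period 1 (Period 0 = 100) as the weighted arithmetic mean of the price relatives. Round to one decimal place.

118.7

apples: 17.8 × (4.99/4.15) = 17.8 × 1.202410 = 21.4029
bananas: 8.5 × (1.63/2.30) = 8.5 × 0.708696 = 6.0239
diesel: 25.3 × (2.39/2.18) = 25.3 × 1.096330 = 27.7372
petrol: 20.4 × (3.51/2.42) = 20.4 × 1.450413 = 29.5884
milk: 13.5 × (2.01/1.71) = 13.5 × 1.175439 = 15.8684
detergent: 14.5 × (13.16/10.55) = 14.5 × 1.247393 = 18.0872
Index = Σ wᵢ·(p₁ᵢ/p₀ᵢ) = 21.4029 + 6.0239 + 27.7372 + 29.5884 + 15.8684 + 18.0872 = 118.7080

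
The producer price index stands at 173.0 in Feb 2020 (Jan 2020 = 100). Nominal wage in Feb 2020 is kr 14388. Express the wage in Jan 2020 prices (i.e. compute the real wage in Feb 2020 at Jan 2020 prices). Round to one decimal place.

8316.8

Real = Nominal ÷ (Index/100) = 14388 ÷ (173.0/100)
     = 14388 ÷ 1.730 = 8316.7630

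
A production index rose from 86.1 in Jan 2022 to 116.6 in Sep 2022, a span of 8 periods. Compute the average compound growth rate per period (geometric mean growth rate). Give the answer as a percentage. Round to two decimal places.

3.86%

Growth factor = (116.6/86.1)^(1/8) = (1.354239)^(1/8) = 1.038633
Growth rate = 1.038633 − 1 = 0.038633 = 3.8633%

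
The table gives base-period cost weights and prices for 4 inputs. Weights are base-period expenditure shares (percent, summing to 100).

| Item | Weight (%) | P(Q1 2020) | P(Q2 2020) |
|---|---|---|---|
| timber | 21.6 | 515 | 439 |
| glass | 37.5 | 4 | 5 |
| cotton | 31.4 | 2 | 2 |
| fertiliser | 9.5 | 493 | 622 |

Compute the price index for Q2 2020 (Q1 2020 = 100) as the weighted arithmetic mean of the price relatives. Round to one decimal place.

108.7

timber: 21.6 × (439/515) = 21.6 × 0.852427 = 18.4124
glass: 37.5 × (5/4) = 37.5 × 1.250000 = 46.8750
cotton: 31.4 × (2/2) = 31.4 × 1.000000 = 31.4000
fertiliser: 9.5 × (622/493) = 9.5 × 1.261663 = 11.9858
Index = Σ wᵢ·(p₁ᵢ/p₀ᵢ) = 18.4124 + 46.8750 + 31.4000 + 11.9858 = 108.6732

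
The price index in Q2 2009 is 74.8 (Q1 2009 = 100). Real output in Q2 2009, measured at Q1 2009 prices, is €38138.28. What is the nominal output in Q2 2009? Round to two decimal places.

28527.43

Nominal = Real × (Index/100) = 38138.28 × (74.8/100)
        = 38138.28 × 0.748 = 28527.4334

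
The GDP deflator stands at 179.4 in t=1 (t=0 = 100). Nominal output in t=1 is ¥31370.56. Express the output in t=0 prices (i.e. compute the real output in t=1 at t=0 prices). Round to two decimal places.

17486.38

Real = Nominal ÷ (Index/100) = 31370.56 ÷ (179.4/100)
     = 31370.56 ÷ 1.794 = 17486.3768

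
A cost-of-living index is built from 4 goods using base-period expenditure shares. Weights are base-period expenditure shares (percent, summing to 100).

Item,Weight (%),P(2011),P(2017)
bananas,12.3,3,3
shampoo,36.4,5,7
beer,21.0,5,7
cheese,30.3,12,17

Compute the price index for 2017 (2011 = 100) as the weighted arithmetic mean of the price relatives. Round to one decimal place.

bananas: 12.3 × (3/3) = 12.3 × 1.000000 = 12.3000
shampoo: 36.4 × (7/5) = 36.4 × 1.400000 = 50.9600
beer: 21.0 × (7/5) = 21.0 × 1.400000 = 29.4000
cheese: 30.3 × (17/12) = 30.3 × 1.416667 = 42.9250
Index = Σ wᵢ·(p₁ᵢ/p₀ᵢ) = 12.3000 + 50.9600 + 29.4000 + 42.9250 = 135.5850

135.6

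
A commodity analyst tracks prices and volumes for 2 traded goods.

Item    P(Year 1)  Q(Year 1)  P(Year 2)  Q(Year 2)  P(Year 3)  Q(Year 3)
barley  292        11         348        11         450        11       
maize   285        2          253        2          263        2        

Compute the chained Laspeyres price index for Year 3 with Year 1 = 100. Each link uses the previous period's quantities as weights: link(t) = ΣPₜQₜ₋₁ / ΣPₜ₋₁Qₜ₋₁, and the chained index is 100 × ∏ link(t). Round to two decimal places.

144.79

Link Year 1→Year 2:
ΣP(Year 2)Q(Year 1) = 348×11 + 253×2 = 3828 + 506 = 4334
ΣP(Year 1)Q(Year 1) = 292×11 + 285×2 = 3212 + 570 = 3782
link = 4334/3782 = 1.145955
Link Year 2→Year 3:
ΣP(Year 3)Q(Year 2) = 450×11 + 263×2 = 4950 + 526 = 5476
ΣP(Year 2)Q(Year 2) = 348×11 + 253×2 = 3828 + 506 = 4334
link = 5476/4334 = 1.263498
Chained index = 100 × 1.145955 × 1.263498 = 144.7911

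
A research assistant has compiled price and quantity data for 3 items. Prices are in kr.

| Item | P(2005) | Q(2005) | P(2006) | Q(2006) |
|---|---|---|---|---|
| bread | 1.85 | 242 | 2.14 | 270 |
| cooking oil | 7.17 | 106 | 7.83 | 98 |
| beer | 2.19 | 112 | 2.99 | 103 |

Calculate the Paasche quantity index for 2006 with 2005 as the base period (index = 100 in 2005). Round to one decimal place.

98.2

Paasche quantity index uses current-period prices as weights.
ΣP(2006)·Q(2006) = 2.14×270 + 7.83×98 + 2.99×103 = 577.8 + 767.34 + 307.97 = 1653.11
ΣP(2006)·Q(2005) = 2.14×242 + 7.83×106 + 2.99×112 = 517.88 + 829.98 + 334.88 = 1682.74
Index = 1653.11 / 1682.74 × 100 = 98.2392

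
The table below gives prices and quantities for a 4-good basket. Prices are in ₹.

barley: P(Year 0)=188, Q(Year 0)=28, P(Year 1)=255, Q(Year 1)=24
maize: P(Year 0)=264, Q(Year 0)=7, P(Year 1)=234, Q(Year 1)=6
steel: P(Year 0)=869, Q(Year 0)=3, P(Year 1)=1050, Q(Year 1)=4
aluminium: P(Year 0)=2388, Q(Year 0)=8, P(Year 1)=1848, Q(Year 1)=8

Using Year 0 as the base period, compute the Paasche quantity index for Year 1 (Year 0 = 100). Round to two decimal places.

Paasche quantity index uses current-period prices as weights.
ΣP(Year 1)·Q(Year 1) = 255×24 + 234×6 + 1050×4 + 1848×8 = 6120 + 1404 + 4200 + 14784 = 26508
ΣP(Year 1)·Q(Year 0) = 255×28 + 234×7 + 1050×3 + 1848×8 = 7140 + 1638 + 3150 + 14784 = 26712
Index = 26508 / 26712 × 100 = 99.2363

99.24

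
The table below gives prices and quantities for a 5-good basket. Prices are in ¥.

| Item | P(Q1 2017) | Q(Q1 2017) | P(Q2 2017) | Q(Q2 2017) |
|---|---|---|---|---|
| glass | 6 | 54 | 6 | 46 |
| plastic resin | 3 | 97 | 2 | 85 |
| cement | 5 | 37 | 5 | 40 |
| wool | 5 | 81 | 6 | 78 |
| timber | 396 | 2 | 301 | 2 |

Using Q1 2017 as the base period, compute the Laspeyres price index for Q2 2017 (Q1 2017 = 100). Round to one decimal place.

Laspeyres price index uses base-period quantities as weights.
ΣP(Q2 2017)·Q(Q1 2017) = 6×54 + 2×97 + 5×37 + 6×81 + 301×2 = 324 + 194 + 185 + 486 + 602 = 1791
ΣP(Q1 2017)·Q(Q1 2017) = 6×54 + 3×97 + 5×37 + 5×81 + 396×2 = 324 + 291 + 185 + 405 + 792 = 1997
Index = 1791 / 1997 × 100 = 89.6845

89.7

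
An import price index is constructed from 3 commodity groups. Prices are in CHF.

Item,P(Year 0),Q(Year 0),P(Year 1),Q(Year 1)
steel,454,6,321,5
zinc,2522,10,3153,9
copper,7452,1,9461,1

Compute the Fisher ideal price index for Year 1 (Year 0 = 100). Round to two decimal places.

Laspeyres component (base-period weights):
ΣP(Year 1)Q(Year 0) = 321×6 + 3153×10 + 9461×1 = 1926 + 31530 + 9461 = 42917
ΣP(Year 0)Q(Year 0) = 454×6 + 2522×10 + 7452×1 = 2724 + 25220 + 7452 = 35396
L = 42917 / 35396 × 100 = 121.2482
Paasche component (current-period weights):
ΣP(Year 1)Q(Year 1) = 321×5 + 3153×9 + 9461×1 = 1605 + 28377 + 9461 = 39443
ΣP(Year 0)Q(Year 1) = 454×5 + 2522×9 + 7452×1 = 2270 + 22698 + 7452 = 32420
P = 39443 / 32420 × 100 = 121.6626
Fisher = √(L × P) = √(121.2482 × 121.6626) = 121.4552

121.46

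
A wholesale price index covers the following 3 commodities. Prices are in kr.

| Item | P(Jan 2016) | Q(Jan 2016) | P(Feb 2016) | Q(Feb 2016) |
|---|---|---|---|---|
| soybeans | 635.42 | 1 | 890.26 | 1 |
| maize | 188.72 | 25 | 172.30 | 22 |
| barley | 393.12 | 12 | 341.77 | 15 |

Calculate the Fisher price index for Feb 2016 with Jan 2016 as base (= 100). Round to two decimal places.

Laspeyres component (base-period weights):
ΣP(Feb 2016)Q(Jan 2016) = 890.26×1 + 172.30×25 + 341.77×12 = 890.26 + 4307.5 + 4101.24 = 9299
ΣP(Jan 2016)Q(Jan 2016) = 635.42×1 + 188.72×25 + 393.12×12 = 635.42 + 4718 + 4717.44 = 10070.86
L = 9299 / 10070.86 × 100 = 92.3357
Paasche component (current-period weights):
ΣP(Feb 2016)Q(Feb 2016) = 890.26×1 + 172.30×22 + 341.77×15 = 890.26 + 3790.6 + 5126.55 = 9807.41
ΣP(Jan 2016)Q(Feb 2016) = 635.42×1 + 188.72×22 + 393.12×15 = 635.42 + 4151.84 + 5896.8 = 10684.06
P = 9807.41 / 10684.06 × 100 = 91.7948
Fisher = √(L × P) = √(92.3357 × 91.7948) = 92.0649

92.06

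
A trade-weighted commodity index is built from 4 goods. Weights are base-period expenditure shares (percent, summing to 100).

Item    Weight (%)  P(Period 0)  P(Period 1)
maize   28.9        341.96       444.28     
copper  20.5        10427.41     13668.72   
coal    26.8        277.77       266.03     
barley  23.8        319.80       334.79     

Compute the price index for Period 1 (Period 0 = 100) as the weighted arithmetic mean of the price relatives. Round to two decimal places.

115.00

maize: 28.9 × (444.28/341.96) = 28.9 × 1.299216 = 37.5474
copper: 20.5 × (13668.72/10427.41) = 20.5 × 1.310845 = 26.8723
coal: 26.8 × (266.03/277.77) = 26.8 × 0.957735 = 25.6673
barley: 23.8 × (334.79/319.80) = 23.8 × 1.046873 = 24.9156
Index = Σ wᵢ·(p₁ᵢ/p₀ᵢ) = 37.5474 + 26.8723 + 25.6673 + 24.9156 = 115.0025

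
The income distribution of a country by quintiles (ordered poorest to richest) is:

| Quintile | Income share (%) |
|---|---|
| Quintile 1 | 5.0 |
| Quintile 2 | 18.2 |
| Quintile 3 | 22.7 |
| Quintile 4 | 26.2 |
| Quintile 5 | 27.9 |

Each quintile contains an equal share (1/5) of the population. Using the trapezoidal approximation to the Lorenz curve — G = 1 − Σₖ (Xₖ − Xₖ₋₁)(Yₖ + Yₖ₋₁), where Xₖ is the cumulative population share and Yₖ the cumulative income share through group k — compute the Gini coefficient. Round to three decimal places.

Cumulative income shares Yₖ: 0.0500, 0.2320, 0.4590, 0.7210, 1.0000
Σ (Xₖ−Xₖ₋₁)(Yₖ+Yₖ₋₁) = (1/5)(0.0500+0.0000) + (1/5)(0.2320+0.0500) + (1/5)(0.4590+0.2320) + (1/5)(0.7210+0.4590) + (1/5)(1.0000+0.7210)
  = 0.0100 + 0.0564 + 0.1382 + 0.2360 + 0.3442 = 0.7848
G = 1 − 0.7848 = 0.2152

0.215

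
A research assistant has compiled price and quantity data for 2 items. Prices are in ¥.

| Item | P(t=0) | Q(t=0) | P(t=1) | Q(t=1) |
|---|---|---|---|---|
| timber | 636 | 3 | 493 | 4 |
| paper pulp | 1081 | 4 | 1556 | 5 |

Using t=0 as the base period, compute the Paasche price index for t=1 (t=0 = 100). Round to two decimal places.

122.68

Paasche price index uses current-period quantities as weights.
ΣP(t=1)·Q(t=1) = 493×4 + 1556×5 = 1972 + 7780 = 9752
ΣP(t=0)·Q(t=1) = 636×4 + 1081×5 = 2544 + 5405 = 7949
Index = 9752 / 7949 × 100 = 122.6821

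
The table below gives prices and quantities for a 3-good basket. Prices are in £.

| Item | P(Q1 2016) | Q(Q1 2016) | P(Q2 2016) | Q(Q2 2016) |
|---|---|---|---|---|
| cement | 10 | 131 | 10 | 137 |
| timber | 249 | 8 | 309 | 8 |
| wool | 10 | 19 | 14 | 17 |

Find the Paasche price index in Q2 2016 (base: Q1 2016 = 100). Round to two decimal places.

Paasche price index uses current-period quantities as weights.
ΣP(Q2 2016)·Q(Q2 2016) = 10×137 + 309×8 + 14×17 = 1370 + 2472 + 238 = 4080
ΣP(Q1 2016)·Q(Q2 2016) = 10×137 + 249×8 + 10×17 = 1370 + 1992 + 170 = 3532
Index = 4080 / 3532 × 100 = 115.5153

115.52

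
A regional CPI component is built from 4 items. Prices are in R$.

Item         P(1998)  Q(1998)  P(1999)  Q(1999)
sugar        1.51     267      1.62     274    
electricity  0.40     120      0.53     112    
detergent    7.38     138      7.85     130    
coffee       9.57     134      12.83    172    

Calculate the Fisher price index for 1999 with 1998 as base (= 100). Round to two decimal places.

Laspeyres component (base-period weights):
ΣP(1999)Q(1998) = 1.62×267 + 0.53×120 + 7.85×138 + 12.83×134 = 432.54 + 63.6 + 1083.3 + 1719.22 = 3298.66
ΣP(1998)Q(1998) = 1.51×267 + 0.40×120 + 7.38×138 + 9.57×134 = 403.17 + 48 + 1018.44 + 1282.38 = 2751.99
L = 3298.66 / 2751.99 × 100 = 119.8645
Paasche component (current-period weights):
ΣP(1999)Q(1999) = 1.62×274 + 0.53×112 + 7.85×130 + 12.83×172 = 443.88 + 59.36 + 1020.5 + 2206.76 = 3730.5
ΣP(1998)Q(1999) = 1.51×274 + 0.40×112 + 7.38×130 + 9.57×172 = 413.74 + 44.8 + 959.4 + 1646.04 = 3063.98
P = 3730.5 / 3063.98 × 100 = 121.7534
Fisher = √(L × P) = √(119.8645 × 121.7534) = 120.8053

120.81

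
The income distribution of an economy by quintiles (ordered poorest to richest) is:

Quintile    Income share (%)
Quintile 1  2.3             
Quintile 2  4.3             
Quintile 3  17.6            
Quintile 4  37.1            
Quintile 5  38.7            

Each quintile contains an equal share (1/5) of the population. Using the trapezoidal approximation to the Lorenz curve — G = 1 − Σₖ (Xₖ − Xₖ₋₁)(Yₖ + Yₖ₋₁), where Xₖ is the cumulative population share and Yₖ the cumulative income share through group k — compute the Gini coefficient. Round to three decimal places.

Cumulative income shares Yₖ: 0.0230, 0.0660, 0.2420, 0.6130, 1.0000
Σ (Xₖ−Xₖ₋₁)(Yₖ+Yₖ₋₁) = (1/5)(0.0230+0.0000) + (1/5)(0.0660+0.0230) + (1/5)(0.2420+0.0660) + (1/5)(0.6130+0.2420) + (1/5)(1.0000+0.6130)
  = 0.0046 + 0.0178 + 0.0616 + 0.1710 + 0.3226 = 0.5776
G = 1 − 0.5776 = 0.4224

0.422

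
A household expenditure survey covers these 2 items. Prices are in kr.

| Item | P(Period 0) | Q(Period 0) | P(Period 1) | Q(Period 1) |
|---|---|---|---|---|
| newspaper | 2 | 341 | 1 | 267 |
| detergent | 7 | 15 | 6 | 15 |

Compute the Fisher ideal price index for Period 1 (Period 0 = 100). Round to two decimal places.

Laspeyres component (base-period weights):
ΣP(Period 1)Q(Period 0) = 1×341 + 6×15 = 341 + 90 = 431
ΣP(Period 0)Q(Period 0) = 2×341 + 7×15 = 682 + 105 = 787
L = 431 / 787 × 100 = 54.7649
Paasche component (current-period weights):
ΣP(Period 1)Q(Period 1) = 1×267 + 6×15 = 267 + 90 = 357
ΣP(Period 0)Q(Period 1) = 2×267 + 7×15 = 534 + 105 = 639
P = 357 / 639 × 100 = 55.8685
Fisher = √(L × P) = √(54.7649 × 55.8685) = 55.3140

55.31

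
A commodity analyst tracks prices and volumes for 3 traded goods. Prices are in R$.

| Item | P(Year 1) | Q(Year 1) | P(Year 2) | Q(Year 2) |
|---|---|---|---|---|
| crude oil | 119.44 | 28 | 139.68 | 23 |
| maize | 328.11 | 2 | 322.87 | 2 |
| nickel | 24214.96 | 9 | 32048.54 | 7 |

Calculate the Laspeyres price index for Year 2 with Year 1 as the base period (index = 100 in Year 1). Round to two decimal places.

132.02

Laspeyres price index uses base-period quantities as weights.
ΣP(Year 2)·Q(Year 1) = 139.68×28 + 322.87×2 + 32048.54×9 = 3911.04 + 645.74 + 288436.86 = 292993.64
ΣP(Year 1)·Q(Year 1) = 119.44×28 + 328.11×2 + 24214.96×9 = 3344.32 + 656.22 + 217934.64 = 221935.18
Index = 292993.64 / 221935.18 × 100 = 132.0177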